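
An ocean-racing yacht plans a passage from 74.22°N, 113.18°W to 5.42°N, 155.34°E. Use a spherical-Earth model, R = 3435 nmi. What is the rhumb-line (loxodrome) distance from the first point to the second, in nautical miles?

5410 nmi

Δψ = ln[tan(π/4+φ₂/2)/tan(π/4+φ₁/2)] = -1.8815;  Δφ = -1.2008 rad,  Δλ = -1.5966 rad
q = Δφ/Δψ = 0.6382
d = R·√(Δφ² + q²Δλ²) = 3435·1.57485 = 5410 nmi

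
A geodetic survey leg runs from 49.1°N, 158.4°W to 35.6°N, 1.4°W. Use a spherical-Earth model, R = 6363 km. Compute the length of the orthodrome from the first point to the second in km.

10314 km

Haversine: a = sin²(Δφ/2)+cos φ₁ cos φ₂ sin²(Δλ/2) = 0.52502;  σ = 2·atan2(√a,√(1−a))
σ = 92.869° → d = Rσ = 6363·1.62087 = 10314 km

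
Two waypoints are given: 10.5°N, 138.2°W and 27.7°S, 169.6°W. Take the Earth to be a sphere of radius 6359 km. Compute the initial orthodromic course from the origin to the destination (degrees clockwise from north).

N = sin Δλ·cos φ₂ = -0.4613;  D = cos φ₁ sin φ₂ − sin φ₁ cos φ₂ cos Δλ = -0.5948
initial course = atan2(N, D) = 217.80°

217.8°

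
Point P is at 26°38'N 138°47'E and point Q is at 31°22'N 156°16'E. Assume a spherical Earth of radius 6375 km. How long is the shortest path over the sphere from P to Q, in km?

cos σ = sin φ₁ sin φ₂ + cos φ₁ cos φ₂ cos Δλ
      = sin(26.63°)sin(31.37°) + cos(26.63°)cos(31.37°)cos(17.48°) = 0.9613
σ = 15.986° → d = Rσ = 6375·0.27900 = 1779 km

1779 km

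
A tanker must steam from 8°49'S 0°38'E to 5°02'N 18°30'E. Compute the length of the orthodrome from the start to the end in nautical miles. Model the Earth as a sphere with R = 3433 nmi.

cos σ = sin φ₁ sin φ₂ + cos φ₁ cos φ₂ cos Δλ
      = sin(-8.82°)sin(5.03°) + cos(-8.82°)cos(5.03°)cos(17.87°) = 0.9235
σ = 22.564° → d = Rσ = 3433·0.39381 = 1352 nmi

1352 nmi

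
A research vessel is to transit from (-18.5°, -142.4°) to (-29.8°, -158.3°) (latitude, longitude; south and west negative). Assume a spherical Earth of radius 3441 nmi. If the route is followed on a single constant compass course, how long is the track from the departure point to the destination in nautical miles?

Δψ = ln[tan(π/4+φ₂/2)/tan(π/4+φ₁/2)] = -0.2166;  Δφ = -0.1972 rad,  Δλ = -0.2775 rad
q = Δφ/Δψ = 0.9104
d = R·√(Δφ² + q²Δλ²) = 3441·0.32051 = 1103 nmi

1103 nmi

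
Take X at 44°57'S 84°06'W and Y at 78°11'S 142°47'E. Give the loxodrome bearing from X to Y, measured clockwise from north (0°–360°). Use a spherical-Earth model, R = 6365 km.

Δψ = ln[tan(π/4+φ₂/2)/tan(π/4+φ₁/2)] = -1.3882
Δλ = -2.3233 rad (taken the short way round)
course = atan2(Δλ, Δψ) = 239.14°

239.1°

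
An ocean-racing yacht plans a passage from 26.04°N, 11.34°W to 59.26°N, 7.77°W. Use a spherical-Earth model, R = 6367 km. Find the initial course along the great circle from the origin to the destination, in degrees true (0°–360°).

θ = atan2( sin Δλ·cos φ₂ ,  cos φ₁ sin φ₂ − sin φ₁ cos φ₂ cos Δλ )
  = atan2(+0.0318, +0.5483) = 3.32°

3.3°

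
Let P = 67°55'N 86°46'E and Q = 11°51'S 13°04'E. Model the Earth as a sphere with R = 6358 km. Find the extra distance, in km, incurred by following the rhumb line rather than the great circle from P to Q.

Great circle: cos σ = sin φ₁ sin φ₂ + cos φ₁ cos φ₂ cos Δλ,  σ = 1.6579 rad → d_gc = 10541.1 km
Rhumb line: Δψ = -1.8424, q = Δφ/Δψ = 0.7557, d_rh = R√(Δφ²+q²Δλ²) = 10795.5 km
Excess = 10795.5 − 10541.1 = 254.4 ≈ 254 km

254 km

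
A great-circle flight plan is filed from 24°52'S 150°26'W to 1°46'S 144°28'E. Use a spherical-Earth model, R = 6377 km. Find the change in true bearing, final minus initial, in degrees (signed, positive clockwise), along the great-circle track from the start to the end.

At departure: θ₁ = atan2(sin Δλ cos φ₂, cos φ₁ sin φ₂ − sin φ₁ cos φ₂ cos Δλ) = 279.33°
At arrival: θ₂ = atan2(sin Δλ cos φ₁, −cos φ₂ sin φ₁ + sin φ₂ cos φ₁ cos Δλ) = 296.40°
Δθ = θ₂ − θ₁ = +17.1°

+17.1°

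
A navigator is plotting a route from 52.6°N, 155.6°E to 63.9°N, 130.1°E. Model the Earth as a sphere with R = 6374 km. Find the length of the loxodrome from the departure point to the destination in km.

1940 km

Δψ = ln[tan(π/4+φ₂/2)/tan(π/4+φ₁/2)] = +0.3786;  Δφ = +0.1972 rad,  Δλ = -0.4451 rad
q = Δφ/Δψ = 0.5209
d = R·√(Δφ² + q²Δλ²) = 6374·0.30436 = 1940 km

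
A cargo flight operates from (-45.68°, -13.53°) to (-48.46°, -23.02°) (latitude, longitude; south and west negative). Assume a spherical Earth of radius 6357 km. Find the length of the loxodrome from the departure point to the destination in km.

Δψ = ln[tan(π/4+φ₂/2)/tan(π/4+φ₁/2)] = -0.0713;  Δφ = -0.0485 rad,  Δλ = -0.1656 rad
q = Δφ/Δψ = 0.6809
d = R·√(Δφ² + q²Δλ²) = 6357·0.12277 = 780 km

780 km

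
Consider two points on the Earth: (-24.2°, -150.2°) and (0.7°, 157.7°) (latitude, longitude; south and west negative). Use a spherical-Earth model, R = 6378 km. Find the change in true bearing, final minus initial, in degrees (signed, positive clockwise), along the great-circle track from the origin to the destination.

At departure: θ₁ = atan2(sin Δλ cos φ₂, cos φ₁ sin φ₂ − sin φ₁ cos φ₂ cos Δλ) = 288.43°
At arrival: θ₂ = atan2(sin Δλ cos φ₁, −cos φ₂ sin φ₁ + sin φ₂ cos φ₁ cos Δλ) = 300.07°
Δθ = θ₂ − θ₁ = +11.6°

+11.6°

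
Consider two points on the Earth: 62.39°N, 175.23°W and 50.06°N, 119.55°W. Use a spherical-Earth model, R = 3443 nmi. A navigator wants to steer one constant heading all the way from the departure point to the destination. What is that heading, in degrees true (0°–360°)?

111.9°

Δψ = ln[tan(π/4+φ₂/2)/tan(π/4+φ₁/2)] = -0.3913
Δλ = +0.9718 rad (taken the short way round)
course = atan2(Δλ, Δψ) = 111.93°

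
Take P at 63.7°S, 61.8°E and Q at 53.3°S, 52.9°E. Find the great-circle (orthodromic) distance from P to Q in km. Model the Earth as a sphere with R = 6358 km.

1261 km

cos σ = sin φ₁ sin φ₂ + cos φ₁ cos φ₂ cos Δλ
      = sin(-63.70°)sin(-53.30°) + cos(-63.70°)cos(-53.30°)cos(-8.90°) = 0.9804
σ = 11.367° → d = Rσ = 6358·0.19840 = 1261 km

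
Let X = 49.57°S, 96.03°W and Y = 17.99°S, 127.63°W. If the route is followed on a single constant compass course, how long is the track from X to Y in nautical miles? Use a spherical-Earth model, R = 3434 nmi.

2437 nmi

Rhumb course C = atan2(Δλ, Δψ) with Δψ = ln[tan(π/4+φ₂/2)/tan(π/4+φ₁/2)] = +0.6798, Δλ = -0.5515 → C = 320.95°
d = R·|Δφ| / |cos C| = 3434·0.55117 / 0.77656 = 2437 nmi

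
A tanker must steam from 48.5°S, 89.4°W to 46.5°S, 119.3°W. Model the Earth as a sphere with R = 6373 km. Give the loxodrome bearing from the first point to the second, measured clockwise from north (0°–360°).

Δψ = ln[tan(π/4+φ₂/2)/tan(π/4+φ₁/2)] = +0.0517
Δλ = -0.5219 rad (taken the short way round)
course = atan2(Δλ, Δψ) = 275.66°

275.7°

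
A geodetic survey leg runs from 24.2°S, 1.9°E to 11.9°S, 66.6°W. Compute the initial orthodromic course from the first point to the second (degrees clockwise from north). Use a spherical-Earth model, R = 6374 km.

267.4°

θ = atan2( sin Δλ·cos φ₂ ,  cos φ₁ sin φ₂ − sin φ₁ cos φ₂ cos Δλ )
  = atan2(-0.9104, -0.0411) = 267.42°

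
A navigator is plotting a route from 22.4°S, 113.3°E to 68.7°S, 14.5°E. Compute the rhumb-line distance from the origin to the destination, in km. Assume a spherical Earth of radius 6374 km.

Rhumb course C = atan2(Δλ, Δψ) with Δψ = ln[tan(π/4+φ₂/2)/tan(π/4+φ₁/2)] = -1.2697, Δλ = -1.7244 → C = 233.63°
d = R·|Δφ| / |cos C| = 6374·0.80809 / 0.59294 = 8687 km

8687 km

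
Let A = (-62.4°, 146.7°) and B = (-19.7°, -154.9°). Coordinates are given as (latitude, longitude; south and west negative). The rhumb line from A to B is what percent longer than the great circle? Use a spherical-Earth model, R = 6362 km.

Great circle: σ = 1.0154 rad → d_gc = Rσ = 6459.9 km
Rhumb: Δφ = +0.7453, Δλ = +1.0193, Δψ = +1.0531, q = Δφ/Δψ = 0.7076 → d_rh = R√(Δφ²+q²Δλ²) = 6598.3 km
Excess = (6598.3 − 6459.9) / 6459.9 = 138.4 / 6459.9 = 2.14% ≈ 2.1%

2.1%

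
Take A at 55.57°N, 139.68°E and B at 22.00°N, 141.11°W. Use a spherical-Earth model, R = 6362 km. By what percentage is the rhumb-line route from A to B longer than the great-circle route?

Great circle: σ = 1.1515 rad → d_gc = Rσ = 7325.8 km
Rhumb: Δφ = -0.5859, Δλ = +1.3825, Δψ = -0.7779, q = Δφ/Δψ = 0.7532 → d_rh = R√(Δφ²+q²Δλ²) = 7601.0 km
Excess = (7601.0 − 7325.8) / 7325.8 = 275.2 / 7325.8 = 3.76% ≈ 3.8%

3.8%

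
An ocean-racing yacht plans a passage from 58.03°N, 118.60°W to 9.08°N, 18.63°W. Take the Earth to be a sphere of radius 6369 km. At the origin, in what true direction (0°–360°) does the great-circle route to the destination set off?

θ = atan2( sin Δλ·cos φ₂ ,  cos φ₁ sin φ₂ − sin φ₁ cos φ₂ cos Δλ )
  = atan2(+0.9726, +0.2286) = 76.77°

76.8°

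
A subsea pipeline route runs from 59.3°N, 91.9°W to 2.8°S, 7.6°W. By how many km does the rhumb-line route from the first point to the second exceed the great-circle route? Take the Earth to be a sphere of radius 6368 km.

Great circle: cos σ = sin φ₁ sin φ₂ + cos φ₁ cos φ₂ cos Δλ,  σ = 1.5622 rad → d_gc = 9947.79 km
Rhumb line: Δψ = -1.3417, q = Δφ/Δψ = 0.8078, d_rh = R√(Δφ²+q²Δλ²) = 10243.30 km
Excess = 10243.30 − 9947.79 = 295.51 ≈ 296 km

296 km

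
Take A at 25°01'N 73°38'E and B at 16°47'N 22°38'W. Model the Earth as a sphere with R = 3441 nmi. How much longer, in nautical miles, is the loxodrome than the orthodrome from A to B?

Great circle: cos σ = sin φ₁ sin φ₂ + cos φ₁ cos φ₂ cos Δλ,  σ = 1.5434 rad → d_gc = 5310.8 nmi
Rhumb line: Δψ = -0.1540, q = Δφ/Δψ = 0.9332, d_rh = R√(Δφ²+q²Δλ²) = 5417.7 nmi
Excess = 5417.7 − 5310.8 = 106.9 ≈ 107 nmi

107 nmi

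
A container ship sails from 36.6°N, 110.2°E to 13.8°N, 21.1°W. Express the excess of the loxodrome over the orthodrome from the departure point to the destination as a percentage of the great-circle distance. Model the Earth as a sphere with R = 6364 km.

Great circle: σ = 1.9523 rad → d_gc = Rσ = 12424.6 km
Rhumb: Δφ = -0.3979, Δλ = -2.2916, Δψ = -0.4441, q = Δφ/Δψ = 0.8961 → d_rh = R√(Δφ²+q²Δλ²) = 13312.4 km
Excess = (13312.4 − 12424.6) / 12424.6 = 887.8 / 12424.6 = 7.146% ≈ 7.1%

7.1%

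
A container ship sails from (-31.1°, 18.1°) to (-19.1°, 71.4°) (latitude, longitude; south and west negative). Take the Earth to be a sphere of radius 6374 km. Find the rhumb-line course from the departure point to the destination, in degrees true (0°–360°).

76.0°

Meridional parts: M(φ₁)=-0.5716, M(φ₂)=-0.3397 → ΔM = +0.2319;  Δλ = +0.9303 rad
tan C = Δλ / ΔM = +4.0116 → C = 76.00°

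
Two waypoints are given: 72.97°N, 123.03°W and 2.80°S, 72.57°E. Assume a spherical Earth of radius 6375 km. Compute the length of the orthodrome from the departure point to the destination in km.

cos σ = sin φ₁ sin φ₂ + cos φ₁ cos φ₂ cos Δλ
      = sin(72.97°)sin(-2.80°) + cos(72.97°)cos(-2.80°)cos(-164.40°) = -0.3285
σ = 109.175° → d = Rσ = 6375·1.90546 = 12147 km

12147 km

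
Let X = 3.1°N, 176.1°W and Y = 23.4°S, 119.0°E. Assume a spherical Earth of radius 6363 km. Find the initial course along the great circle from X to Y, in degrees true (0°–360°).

243.3°

θ = atan2( sin Δλ·cos φ₂ ,  cos φ₁ sin φ₂ − sin φ₁ cos φ₂ cos Δλ )
  = atan2(-0.8311, -0.4176) = 243.32°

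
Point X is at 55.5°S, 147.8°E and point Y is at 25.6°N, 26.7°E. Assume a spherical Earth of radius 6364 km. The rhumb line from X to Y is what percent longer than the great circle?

Great circle: σ = 2.2395 rad → d_gc = Rσ = 14251.9 km
Rhumb: Δφ = +1.4155, Δλ = -2.1136, Δψ = +1.6320, q = Δφ/Δψ = 0.8673 → d_rh = R√(Δφ²+q²Δλ²) = 14739.2 km
Excess = (14739.2 − 14251.9) / 14251.9 = 487.3 / 14251.9 = 3.42% ≈ 3.4%

3.4%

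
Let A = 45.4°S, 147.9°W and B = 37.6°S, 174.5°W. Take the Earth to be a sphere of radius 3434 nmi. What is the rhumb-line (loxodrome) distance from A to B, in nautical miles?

Rhumb course C = atan2(Δλ, Δψ) with Δψ = ln[tan(π/4+φ₂/2)/tan(π/4+φ₁/2)] = +0.1821, Δλ = -0.4643 → C = 291.42°
d = R·|Δφ| / |cos C| = 3434·0.13614 / 0.36520 = 1280 nmi

1280 nmi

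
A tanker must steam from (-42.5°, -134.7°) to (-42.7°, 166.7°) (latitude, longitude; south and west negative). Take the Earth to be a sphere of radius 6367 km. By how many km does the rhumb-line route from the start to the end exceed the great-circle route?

Great circle: cos σ = sin φ₁ sin φ₂ + cos φ₁ cos φ₂ cos Δλ,  σ = 0.7370 rad → d_gc = 4692.7 km
Rhumb line: Δψ = -0.0047, q = Δφ/Δψ = 0.7361, d_rh = R√(Δφ²+q²Δλ²) = 4793.5 km
Excess = 4793.5 − 4692.7 = 100.8 ≈ 101 km

101 km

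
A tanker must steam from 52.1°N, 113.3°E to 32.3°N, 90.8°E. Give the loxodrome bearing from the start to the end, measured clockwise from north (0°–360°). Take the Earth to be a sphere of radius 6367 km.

Meridional parts: M(φ₁)=+1.0690, M(φ₂)=+0.5962 → ΔM = -0.4728;  Δλ = -0.3927 rad
tan C = Δλ / ΔM = +0.8306 → C = 219.71°

219.7°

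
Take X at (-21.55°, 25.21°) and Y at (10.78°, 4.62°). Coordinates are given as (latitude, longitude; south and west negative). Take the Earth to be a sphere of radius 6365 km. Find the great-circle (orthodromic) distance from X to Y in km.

4236 km

cos σ = sin φ₁ sin φ₂ + cos φ₁ cos φ₂ cos Δλ
      = sin(-21.55°)sin(10.78°) + cos(-21.55°)cos(10.78°)cos(-20.59°) = 0.7866
σ = 38.130° → d = Rσ = 6365·0.66549 = 4236 km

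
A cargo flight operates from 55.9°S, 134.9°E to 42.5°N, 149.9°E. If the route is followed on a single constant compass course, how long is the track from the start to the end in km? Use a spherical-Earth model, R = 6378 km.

Rhumb course C = atan2(Δλ, Δψ) with Δψ = ln[tan(π/4+φ₂/2)/tan(π/4+φ₁/2)] = +2.0029, Δλ = +0.2618 → C = 7.45°
d = R·|Δφ| / |cos C| = 6378·1.71740 / 0.99157 = 11047 km

11047 km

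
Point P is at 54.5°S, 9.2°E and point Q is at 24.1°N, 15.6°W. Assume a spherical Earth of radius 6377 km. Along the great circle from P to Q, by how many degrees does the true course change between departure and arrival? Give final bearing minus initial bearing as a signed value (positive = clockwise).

+8.5°

Initial bearing θ₁ = atan2(sin Δλ cos φ₂, cos φ₁ sin φ₂ − sin φ₁ cos φ₂ cos Δλ) = 337.22°
Final bearing θ₂ = (initial bearing from the destination back to the start) + 180° = 345.74°
Δθ = θ₂ − θ₁ = +8.5°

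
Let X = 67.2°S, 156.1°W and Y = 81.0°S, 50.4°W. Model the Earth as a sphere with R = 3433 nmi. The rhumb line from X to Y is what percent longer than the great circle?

Great circle: σ = 0.4644 rad → d_gc = Rσ = 1594.1 nmi
Rhumb: Δφ = -0.2409, Δλ = +1.8448, Δψ = -0.9408, q = Δφ/Δψ = 0.2560 → d_rh = R√(Δφ²+q²Δλ²) = 1820.1 nmi
Excess = (1820.1 − 1594.1) / 1594.1 = 226.0 / 1594.1 = 14.18% ≈ 14.2%

14.2%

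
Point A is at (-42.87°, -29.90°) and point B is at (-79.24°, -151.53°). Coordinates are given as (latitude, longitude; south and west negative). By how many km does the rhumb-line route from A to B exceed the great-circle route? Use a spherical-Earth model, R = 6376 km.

974 km

Great circle: cos σ = sin φ₁ sin φ₂ + cos φ₁ cos φ₂ cos Δλ,  σ = 0.9315 rad → d_gc = 5939.3 km
Rhumb line: Δψ = -1.5329, q = Δφ/Δψ = 0.4141, d_rh = R√(Δφ²+q²Δλ²) = 6913.6 km
Excess = 6913.6 − 5939.3 = 974.3 ≈ 974 km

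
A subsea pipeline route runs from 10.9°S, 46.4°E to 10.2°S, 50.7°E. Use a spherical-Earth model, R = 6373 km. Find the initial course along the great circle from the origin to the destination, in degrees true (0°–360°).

81.0°

θ = atan2( sin Δλ·cos φ₂ ,  cos φ₁ sin φ₂ − sin φ₁ cos φ₂ cos Δλ )
  = atan2(+0.0738, +0.0117) = 81.00°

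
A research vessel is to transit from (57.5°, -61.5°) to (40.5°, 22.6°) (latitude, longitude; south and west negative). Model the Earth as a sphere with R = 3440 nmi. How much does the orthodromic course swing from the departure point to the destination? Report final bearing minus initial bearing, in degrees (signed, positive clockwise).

Initial bearing θ₁ = atan2(sin Δλ cos φ₂, cos φ₁ sin φ₂ − sin φ₁ cos φ₂ cos Δλ) = 69.48°
Final bearing θ₂ = (initial bearing from the destination back to the start) + 180° = 138.56°
Δθ = θ₂ − θ₁ = +69.1°

+69.1°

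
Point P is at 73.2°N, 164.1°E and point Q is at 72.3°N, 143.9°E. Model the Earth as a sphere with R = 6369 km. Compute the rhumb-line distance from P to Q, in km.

673 km

Δψ = ln[tan(π/4+φ₂/2)/tan(π/4+φ₁/2)] = -0.0530;  Δφ = -0.0157 rad,  Δλ = -0.3526 rad
q = Δφ/Δψ = 0.2965
d = R·√(Δφ² + q²Δλ²) = 6369·0.10570 = 673 km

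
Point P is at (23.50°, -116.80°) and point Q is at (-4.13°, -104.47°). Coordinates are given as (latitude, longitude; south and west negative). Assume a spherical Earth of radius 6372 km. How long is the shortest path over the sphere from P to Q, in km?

3351 km

cos σ = sin φ₁ sin φ₂ + cos φ₁ cos φ₂ cos Δλ
      = sin(23.50°)sin(-4.13°) + cos(23.50°)cos(-4.13°)cos(12.33°) = 0.8649
σ = 30.133° → d = Rσ = 6372·0.52592 = 3351 km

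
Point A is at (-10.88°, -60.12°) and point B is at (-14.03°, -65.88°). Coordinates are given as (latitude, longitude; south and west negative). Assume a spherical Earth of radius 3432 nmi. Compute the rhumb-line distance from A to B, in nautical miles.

386 nmi

Δψ = ln[tan(π/4+φ₂/2)/tan(π/4+φ₁/2)] = -0.0563;  Δφ = -0.0550 rad,  Δλ = -0.1005 rad
q = Δφ/Δψ = 0.9763
d = R·√(Δφ² + q²Δλ²) = 3432·0.11250 = 386 nmi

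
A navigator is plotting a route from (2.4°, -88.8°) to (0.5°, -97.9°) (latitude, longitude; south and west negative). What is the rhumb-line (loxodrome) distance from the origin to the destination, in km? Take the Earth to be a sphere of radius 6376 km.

1034 km

Δψ = ln[tan(π/4+φ₂/2)/tan(π/4+φ₁/2)] = -0.0332;  Δφ = -0.0332 rad,  Δλ = -0.1588 rad
q = Δφ/Δψ = 0.9996
d = R·√(Δφ² + q²Δλ²) = 6376·0.16219 = 1034 km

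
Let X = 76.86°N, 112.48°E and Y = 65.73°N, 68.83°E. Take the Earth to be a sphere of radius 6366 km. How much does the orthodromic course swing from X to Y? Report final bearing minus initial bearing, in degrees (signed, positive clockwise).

-41.7°

At departure: θ₁ = atan2(sin Δλ cos φ₂, cos φ₁ sin φ₂ − sin φ₁ cos φ₂ cos Δλ) = 253.81°
At arrival: θ₂ = atan2(sin Δλ cos φ₁, −cos φ₂ sin φ₁ + sin φ₂ cos φ₁ cos Δλ) = 212.08°
Δθ = θ₂ − θ₁ = -41.7°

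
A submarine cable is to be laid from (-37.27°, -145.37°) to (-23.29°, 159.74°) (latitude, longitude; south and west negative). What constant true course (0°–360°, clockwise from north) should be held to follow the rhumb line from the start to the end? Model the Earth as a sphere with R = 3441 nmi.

286.5°

Meridional parts: M(φ₁)=-0.7019, M(φ₂)=-0.4182 → ΔM = +0.2837;  Δλ = -0.9580 rad
tan C = Δλ / ΔM = -3.3765 → C = 286.50°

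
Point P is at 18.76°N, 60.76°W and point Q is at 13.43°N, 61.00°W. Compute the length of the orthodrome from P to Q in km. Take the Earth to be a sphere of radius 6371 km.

593 km

Haversine: a = sin²(Δφ/2)+cos φ₁ cos φ₂ sin²(Δλ/2) = 0.00217;  σ = 2·atan2(√a,√(1−a))
σ = 5.335° → d = Rσ = 6371·0.09311 = 593 km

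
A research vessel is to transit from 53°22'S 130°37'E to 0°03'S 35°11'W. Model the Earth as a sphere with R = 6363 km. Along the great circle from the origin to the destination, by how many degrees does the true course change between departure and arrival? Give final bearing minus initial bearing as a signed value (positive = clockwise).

+152.2°

At departure: θ₁ = atan2(sin Δλ cos φ₂, cos φ₁ sin φ₂ − sin φ₁ cos φ₂ cos Δλ) = 197.49°
At arrival: θ₂ = atan2(sin Δλ cos φ₁, −cos φ₂ sin φ₁ + sin φ₂ cos φ₁ cos Δλ) = 349.67°
Δθ = θ₂ − θ₁ = +152.2°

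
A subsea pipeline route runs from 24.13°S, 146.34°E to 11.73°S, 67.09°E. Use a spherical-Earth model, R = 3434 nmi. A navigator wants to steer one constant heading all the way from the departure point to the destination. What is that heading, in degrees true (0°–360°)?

279.4°

Meridional parts: M(φ₁)=-0.4342, M(φ₂)=-0.2062 → ΔM = +0.2280;  Δλ = -1.3832 rad
tan C = Δλ / ΔM = -6.0664 → C = 279.36°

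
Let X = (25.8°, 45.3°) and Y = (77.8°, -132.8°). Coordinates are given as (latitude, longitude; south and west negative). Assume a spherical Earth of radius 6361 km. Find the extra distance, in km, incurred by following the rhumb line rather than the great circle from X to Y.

Great circle: cos σ = sin φ₁ sin φ₂ + cos φ₁ cos φ₂ cos Δλ,  σ = 1.3333 rad → d_gc = 8481.3 km
Rhumb line: Δψ = +1.7698, q = Δφ/Δψ = 0.5128, d_rh = R√(Δφ²+q²Δλ²) = 11667.9 km
Excess = 11667.9 − 8481.3 = 3186.6 ≈ 3187 km

3187 km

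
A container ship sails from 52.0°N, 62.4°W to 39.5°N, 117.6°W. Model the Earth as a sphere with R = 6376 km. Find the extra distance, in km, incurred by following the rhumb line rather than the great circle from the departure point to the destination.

93 km

Great circle: cos σ = sin φ₁ sin φ₂ + cos φ₁ cos φ₂ cos Δλ,  σ = 0.6882 rad → d_gc = 4388.3 km
Rhumb line: Δψ = -0.3146, q = Δφ/Δψ = 0.6935, d_rh = R√(Δφ²+q²Δλ²) = 4481.2 km
Excess = 4481.2 − 4388.3 = 92.9 ≈ 93 km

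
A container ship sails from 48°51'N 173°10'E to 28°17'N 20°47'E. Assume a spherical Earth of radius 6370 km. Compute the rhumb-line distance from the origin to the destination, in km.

Rhumb course C = atan2(Δλ, Δψ) with Δψ = ln[tan(π/4+φ₂/2)/tan(π/4+φ₁/2)] = -0.4648, Δλ = -2.6596 → C = 260.09°
d = R·|Δφ| / |cos C| = 6370·0.35896 / 0.17216 = 13281 km

13281 km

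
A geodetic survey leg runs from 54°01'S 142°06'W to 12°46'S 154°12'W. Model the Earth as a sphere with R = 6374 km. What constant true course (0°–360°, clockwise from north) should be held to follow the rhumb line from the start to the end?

Meridional parts: M(φ₁)=-1.1247, M(φ₂)=-0.2247 → ΔM = +0.9000;  Δλ = -0.2112 rad
tan C = Δλ / ΔM = -0.2347 → C = 346.79°

346.8°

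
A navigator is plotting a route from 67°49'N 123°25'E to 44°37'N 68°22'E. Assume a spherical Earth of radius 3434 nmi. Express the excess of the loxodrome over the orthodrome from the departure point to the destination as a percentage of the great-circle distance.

2.8%

Great circle: σ = 0.6362 rad → d_gc = Rσ = 2184.8 nmi
Rhumb: Δφ = -0.4049, Δλ = -0.9608, Δψ = -0.7575, q = Δφ/Δψ = 0.5346 → d_rh = R√(Δφ²+q²Δλ²) = 2245.9 nmi
Excess = (2245.9 − 2184.8) / 2184.8 = 61.1 / 2184.8 = 2.80% ≈ 2.8%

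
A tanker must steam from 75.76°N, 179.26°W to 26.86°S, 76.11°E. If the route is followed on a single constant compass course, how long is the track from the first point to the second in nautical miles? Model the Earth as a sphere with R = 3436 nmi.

Δψ = ln[tan(π/4+φ₂/2)/tan(π/4+φ₁/2)] = -2.5671;  Δφ = -1.7911 rad,  Δλ = -1.8261 rad
q = Δφ/Δψ = 0.6977
d = R·√(Δφ² + q²Δλ²) = 3436·2.19799 = 7552 nmi

7552 nmi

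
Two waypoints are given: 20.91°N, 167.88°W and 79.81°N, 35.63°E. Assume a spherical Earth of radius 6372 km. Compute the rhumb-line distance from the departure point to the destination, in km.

Δψ = ln[tan(π/4+φ₂/2)/tan(π/4+φ₁/2)] = +2.0440;  Δφ = +1.0280 rad,  Δλ = -2.7313 rad
q = Δφ/Δψ = 0.5029
d = R·√(Δφ² + q²Δλ²) = 6372·1.71572 = 10933 km

10933 km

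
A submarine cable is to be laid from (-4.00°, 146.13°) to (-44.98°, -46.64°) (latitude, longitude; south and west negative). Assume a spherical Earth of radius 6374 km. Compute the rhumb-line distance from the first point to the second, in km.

Rhumb course C = atan2(Δλ, Δψ) with Δψ = ln[tan(π/4+φ₂/2)/tan(π/4+φ₁/2)] = -0.8110, Δλ = +2.9187 → C = 105.53°
d = R·|Δφ| / |cos C| = 6374·0.71524 / 0.26772 = 17029 km

17029 km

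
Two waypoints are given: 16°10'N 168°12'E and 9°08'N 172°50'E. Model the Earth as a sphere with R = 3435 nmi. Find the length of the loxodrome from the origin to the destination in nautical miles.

501 nmi

Rhumb course C = atan2(Δλ, Δψ) with Δψ = ln[tan(π/4+φ₂/2)/tan(π/4+φ₁/2)] = -0.1259, Δλ = +0.0809 → C = 147.29°
d = R·|Δφ| / |cos C| = 3435·0.12275 / 0.84138 = 501 nmi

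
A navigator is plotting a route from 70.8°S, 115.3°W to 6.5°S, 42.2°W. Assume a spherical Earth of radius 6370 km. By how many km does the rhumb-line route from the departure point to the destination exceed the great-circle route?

Great circle: cos σ = sin φ₁ sin φ₂ + cos φ₁ cos φ₂ cos Δλ,  σ = 1.3675 rad → d_gc = 8711.0 km
Rhumb line: Δψ = +1.6634, q = Δφ/Δψ = 0.6747, d_rh = R√(Δφ²+q²Δλ²) = 9009.4 km
Excess = 9009.4 − 8711.0 = 298.4 ≈ 298 km

298 km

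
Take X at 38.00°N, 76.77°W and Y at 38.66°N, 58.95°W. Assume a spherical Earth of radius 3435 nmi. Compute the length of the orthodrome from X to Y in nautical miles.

838 nmi

Haversine: a = sin²(Δφ/2)+cos φ₁ cos φ₂ sin²(Δλ/2) = 0.01479;  σ = 2·atan2(√a,√(1−a))
σ = 13.973° → d = Rσ = 3435·0.24387 = 838 nmi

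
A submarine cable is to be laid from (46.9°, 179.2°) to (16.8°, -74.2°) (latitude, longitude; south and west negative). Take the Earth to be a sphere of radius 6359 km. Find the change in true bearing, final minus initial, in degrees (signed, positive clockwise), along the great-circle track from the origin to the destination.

Initial bearing θ₁ = atan2(sin Δλ cos φ₂, cos φ₁ sin φ₂ − sin φ₁ cos φ₂ cos Δλ) = 66.59°
Final bearing θ₂ = (initial bearing from the destination back to the start) + 180° = 139.08°
Δθ = θ₂ − θ₁ = +72.5°

+72.5°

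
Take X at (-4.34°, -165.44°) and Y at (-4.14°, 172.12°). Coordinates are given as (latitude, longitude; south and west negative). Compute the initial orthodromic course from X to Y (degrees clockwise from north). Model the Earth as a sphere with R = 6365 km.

N = sin Δλ·cos φ₂ = -0.3807;  D = cos φ₁ sin φ₂ − sin φ₁ cos φ₂ cos Δλ = -0.0022
initial course = atan2(N, D) = 269.67°

269.7°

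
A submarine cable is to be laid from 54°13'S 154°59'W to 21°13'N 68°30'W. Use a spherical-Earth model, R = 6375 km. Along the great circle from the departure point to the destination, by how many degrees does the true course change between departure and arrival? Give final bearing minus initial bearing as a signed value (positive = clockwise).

-37.3°

Initial bearing θ₁ = atan2(sin Δλ cos φ₂, cos φ₁ sin φ₂ − sin φ₁ cos φ₂ cos Δλ) = 74.50°
Final bearing θ₂ = (initial bearing from the destination back to the start) + 180° = 37.19°
Δθ = θ₂ − θ₁ = -37.3°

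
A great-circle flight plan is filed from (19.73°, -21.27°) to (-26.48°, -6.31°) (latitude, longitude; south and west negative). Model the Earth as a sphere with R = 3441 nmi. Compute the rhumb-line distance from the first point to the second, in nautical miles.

2909 nmi

Rhumb course C = atan2(Δλ, Δψ) with Δψ = ln[tan(π/4+φ₂/2)/tan(π/4+φ₁/2)] = -0.8309, Δλ = +0.2611 → C = 162.56°
d = R·|Δφ| / |cos C| = 3441·0.80652 / 0.95401 = 2909 nmi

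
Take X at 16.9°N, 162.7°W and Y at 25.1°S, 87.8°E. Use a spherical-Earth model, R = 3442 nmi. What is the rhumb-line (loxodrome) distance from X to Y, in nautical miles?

Δψ = ln[tan(π/4+φ₂/2)/tan(π/4+φ₁/2)] = -0.7521;  Δφ = -0.7330 rad,  Δλ = -1.9111 rad
q = Δφ/Δψ = 0.9746
d = R·√(Δφ² + q²Δλ²) = 3442·2.00167 = 6890 nmi

6890 nmi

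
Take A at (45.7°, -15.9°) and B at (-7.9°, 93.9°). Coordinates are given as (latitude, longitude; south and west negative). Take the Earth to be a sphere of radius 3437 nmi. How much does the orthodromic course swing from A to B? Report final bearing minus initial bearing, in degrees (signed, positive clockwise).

At departure: θ₁ = atan2(sin Δλ cos φ₂, cos φ₁ sin φ₂ − sin φ₁ cos φ₂ cos Δλ) = 81.21°
At arrival: θ₂ = atan2(sin Δλ cos φ₁, −cos φ₂ sin φ₁ + sin φ₂ cos φ₁ cos Δλ) = 135.83°
Δθ = θ₂ − θ₁ = +54.6°

+54.6°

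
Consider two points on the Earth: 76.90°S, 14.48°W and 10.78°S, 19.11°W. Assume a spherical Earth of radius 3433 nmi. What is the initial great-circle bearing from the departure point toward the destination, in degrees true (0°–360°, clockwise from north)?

N = sin Δλ·cos φ₂ = -0.0793;  D = cos φ₁ sin φ₂ − sin φ₁ cos φ₂ cos Δλ = +0.9113
initial course = atan2(N, D) = 355.03°

355.0°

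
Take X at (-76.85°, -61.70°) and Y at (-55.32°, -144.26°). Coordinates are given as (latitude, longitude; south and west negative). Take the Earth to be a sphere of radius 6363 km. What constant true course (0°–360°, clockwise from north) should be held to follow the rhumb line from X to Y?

Meridional parts: M(φ₁)=-2.1605, M(φ₂)=-1.1640 → ΔM = +0.9965;  Δλ = -1.4409 rad
tan C = Δλ / ΔM = -1.4459 → C = 304.67°

304.7°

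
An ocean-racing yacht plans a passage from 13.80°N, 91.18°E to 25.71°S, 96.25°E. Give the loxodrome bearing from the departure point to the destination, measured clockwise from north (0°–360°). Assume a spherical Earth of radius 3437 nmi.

Δψ = ln[tan(π/4+φ₂/2)/tan(π/4+φ₁/2)] = -0.7078
Δλ = +0.0885 rad (taken the short way round)
course = atan2(Δλ, Δψ) = 172.87°

172.9°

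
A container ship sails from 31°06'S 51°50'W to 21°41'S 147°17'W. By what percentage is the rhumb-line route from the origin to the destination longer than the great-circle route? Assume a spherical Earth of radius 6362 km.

3.0%

Great circle: σ = 1.4553 rad → d_gc = Rσ = 9258.4 km
Rhumb: Δφ = +0.1644, Δλ = -1.6659, Δψ = +0.1838, q = Δφ/Δψ = 0.8943 → d_rh = R√(Δφ²+q²Δλ²) = 9535.5 km
Excess = (9535.5 − 9258.4) / 9258.4 = 277.1 / 9258.4 = 2.99% ≈ 3.0%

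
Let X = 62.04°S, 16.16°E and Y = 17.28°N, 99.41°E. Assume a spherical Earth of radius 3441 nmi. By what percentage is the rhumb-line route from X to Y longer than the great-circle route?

2.3%

Great circle: σ = 1.7821 rad → d_gc = Rσ = 6132.3 nmi
Rhumb: Δφ = +1.3844, Δλ = +1.4530, Δψ = +1.6967, q = Δφ/Δψ = 0.8159 → d_rh = R√(Δφ²+q²Δλ²) = 6271.7 nmi
Excess = (6271.7 − 6132.3) / 6132.3 = 139.4 / 6132.3 = 2.27% ≈ 2.3%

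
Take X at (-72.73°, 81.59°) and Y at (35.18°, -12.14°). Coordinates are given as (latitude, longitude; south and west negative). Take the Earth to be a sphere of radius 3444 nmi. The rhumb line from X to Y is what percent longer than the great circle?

3.1%

Great circle: σ = 2.1724 rad → d_gc = Rσ = 7481.7 nmi
Rhumb: Δφ = +1.8834, Δλ = -1.6359, Δψ = +2.5415, q = Δφ/Δψ = 0.7411 → d_rh = R√(Δφ²+q²Δλ²) = 7714.0 nmi
Excess = (7714.0 − 7481.7) / 7481.7 = 232.3 / 7481.7 = 3.10% ≈ 3.1%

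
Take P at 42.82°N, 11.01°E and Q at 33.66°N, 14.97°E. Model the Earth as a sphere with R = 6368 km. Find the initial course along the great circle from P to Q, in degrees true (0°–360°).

θ = atan2( sin Δλ·cos φ₂ ,  cos φ₁ sin φ₂ − sin φ₁ cos φ₂ cos Δλ )
  = atan2(+0.0575, -0.1578) = 159.99°

160.0°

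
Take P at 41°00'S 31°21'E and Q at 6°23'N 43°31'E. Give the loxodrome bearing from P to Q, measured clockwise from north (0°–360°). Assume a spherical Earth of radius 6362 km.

13.3°

Δψ = ln[tan(π/4+φ₂/2)/tan(π/4+φ₁/2)] = +0.8975
Δλ = +0.2123 rad (taken the short way round)
course = atan2(Δλ, Δψ) = 13.31°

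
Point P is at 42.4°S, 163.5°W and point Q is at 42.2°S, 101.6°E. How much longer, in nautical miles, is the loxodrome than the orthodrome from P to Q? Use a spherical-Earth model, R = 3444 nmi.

250 nmi

Great circle: cos σ = sin φ₁ sin φ₂ + cos φ₁ cos φ₂ cos Δλ,  σ = 1.1525 rad → d_gc = 3969.2 nmi
Rhumb line: Δψ = +0.0047, q = Δφ/Δψ = 0.7396, d_rh = R√(Δφ²+q²Δλ²) = 4219.1 nmi
Excess = 4219.1 − 3969.2 = 249.9 ≈ 250 nmi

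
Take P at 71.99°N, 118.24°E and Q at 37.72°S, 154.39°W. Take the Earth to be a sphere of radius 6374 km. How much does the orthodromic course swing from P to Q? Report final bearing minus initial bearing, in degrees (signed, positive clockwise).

+52.1°

At departure: θ₁ = atan2(sin Δλ cos φ₂, cos φ₁ sin φ₂ − sin φ₁ cos φ₂ cos Δλ) = 105.81°
At arrival: θ₂ = atan2(sin Δλ cos φ₁, −cos φ₂ sin φ₁ + sin φ₂ cos φ₁ cos Δλ) = 157.91°
Δθ = θ₂ − θ₁ = +52.1°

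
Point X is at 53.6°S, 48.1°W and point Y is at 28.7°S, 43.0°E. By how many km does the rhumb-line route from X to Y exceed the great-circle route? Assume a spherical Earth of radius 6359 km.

Great circle: cos σ = sin φ₁ sin φ₂ + cos φ₁ cos φ₂ cos Δλ,  σ = 1.1847 rad → d_gc = 7533.8 km
Rhumb line: Δψ = +0.5891, q = Δφ/Δψ = 0.7377, d_rh = R√(Δφ²+q²Δλ²) = 7954.6 km
Excess = 7954.6 − 7533.8 = 420.8 ≈ 421 km

421 km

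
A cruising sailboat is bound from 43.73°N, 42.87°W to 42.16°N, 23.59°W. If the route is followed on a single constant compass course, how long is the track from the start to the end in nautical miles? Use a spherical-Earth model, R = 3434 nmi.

Rhumb course C = atan2(Δλ, Δψ) with Δψ = ln[tan(π/4+φ₂/2)/tan(π/4+φ₁/2)] = -0.0374, Δλ = +0.3365 → C = 96.35°
d = R·|Δφ| / |cos C| = 3434·0.02740 / 0.11057 = 851 nmi

851 nmi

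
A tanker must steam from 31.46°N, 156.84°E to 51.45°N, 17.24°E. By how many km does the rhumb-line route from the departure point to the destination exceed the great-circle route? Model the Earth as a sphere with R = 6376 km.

Great circle: cos σ = sin φ₁ sin φ₂ + cos φ₁ cos φ₂ cos Δλ,  σ = 1.5675 rad → d_gc = 9994.1 km
Rhumb line: Δψ = +0.4717, q = Δφ/Δψ = 0.7396, d_rh = R√(Δφ²+q²Δλ²) = 11703.5 km
Excess = 11703.5 − 9994.1 = 1709.4 ≈ 1709 km

1709 km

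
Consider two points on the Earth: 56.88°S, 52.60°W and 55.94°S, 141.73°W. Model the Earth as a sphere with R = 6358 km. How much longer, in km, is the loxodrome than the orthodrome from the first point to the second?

402 km

Great circle: cos σ = sin φ₁ sin φ₂ + cos φ₁ cos φ₂ cos Δλ,  σ = 0.7975 rad → d_gc = 5070.5 km
Rhumb line: Δψ = +0.0297, q = Δφ/Δψ = 0.5532, d_rh = R√(Δφ²+q²Δλ²) = 5472.6 km
Excess = 5472.6 − 5070.5 = 402.1 ≈ 402 km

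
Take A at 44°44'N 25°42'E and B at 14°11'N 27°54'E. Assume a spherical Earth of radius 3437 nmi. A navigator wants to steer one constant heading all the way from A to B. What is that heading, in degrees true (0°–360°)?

176.5°

Δψ = ln[tan(π/4+φ₂/2)/tan(π/4+φ₁/2)] = -0.6247
Δλ = +0.0384 rad (taken the short way round)
course = atan2(Δλ, Δψ) = 176.48°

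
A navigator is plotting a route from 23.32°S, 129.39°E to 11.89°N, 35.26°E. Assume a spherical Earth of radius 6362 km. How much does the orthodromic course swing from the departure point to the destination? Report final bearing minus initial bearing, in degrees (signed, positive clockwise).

At departure: θ₁ = atan2(sin Δλ cos φ₂, cos φ₁ sin φ₂ − sin φ₁ cos φ₂ cos Δλ) = 279.38°
At arrival: θ₂ = atan2(sin Δλ cos φ₁, −cos φ₂ sin φ₁ + sin φ₂ cos φ₁ cos Δλ) = 292.20°
Δθ = θ₂ − θ₁ = +12.8°

+12.8°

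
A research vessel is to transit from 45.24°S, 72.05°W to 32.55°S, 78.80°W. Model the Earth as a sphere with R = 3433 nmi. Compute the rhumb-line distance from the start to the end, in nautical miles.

822 nmi

Rhumb course C = atan2(Δλ, Δψ) with Δψ = ln[tan(π/4+φ₂/2)/tan(π/4+φ₁/2)] = +0.2859, Δλ = -0.1178 → C = 337.61°
d = R·|Δφ| / |cos C| = 3433·0.22148 / 0.92459 = 822 nmi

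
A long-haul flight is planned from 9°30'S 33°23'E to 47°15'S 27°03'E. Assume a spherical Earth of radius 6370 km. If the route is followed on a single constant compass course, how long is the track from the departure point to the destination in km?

4240 km

Δψ = ln[tan(π/4+φ₂/2)/tan(π/4+φ₁/2)] = -0.7715;  Δφ = -0.6589 rad,  Δλ = -0.1105 rad
q = Δφ/Δψ = 0.8540
d = R·√(Δφ² + q²Δλ²) = 6370·0.66559 = 4240 km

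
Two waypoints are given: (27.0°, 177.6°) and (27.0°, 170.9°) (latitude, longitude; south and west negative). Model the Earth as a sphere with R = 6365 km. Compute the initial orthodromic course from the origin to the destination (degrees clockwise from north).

θ = atan2( sin Δλ·cos φ₂ ,  cos φ₁ sin φ₂ − sin φ₁ cos φ₂ cos Δλ )
  = atan2(-0.1040, +0.0028) = 271.52°

271.5°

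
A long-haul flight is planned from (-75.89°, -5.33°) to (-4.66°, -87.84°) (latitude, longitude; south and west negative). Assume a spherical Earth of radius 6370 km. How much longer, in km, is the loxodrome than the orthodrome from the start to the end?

444 km

Great circle: cos σ = sin φ₁ sin φ₂ + cos φ₁ cos φ₂ cos Δλ,  σ = 1.4601 rad → d_gc = 9300.9 km
Rhumb line: Δψ = +2.0080, q = Δφ/Δψ = 0.6191, d_rh = R√(Δφ²+q²Δλ²) = 9745.2 km
Excess = 9745.2 − 9300.9 = 444.3 ≈ 444 km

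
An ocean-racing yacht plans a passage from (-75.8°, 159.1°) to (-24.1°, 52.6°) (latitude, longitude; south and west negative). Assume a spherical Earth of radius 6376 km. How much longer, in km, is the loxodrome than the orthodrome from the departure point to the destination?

812 km

Great circle: cos σ = sin φ₁ sin φ₂ + cos φ₁ cos φ₂ cos Δλ,  σ = 1.2321 rad → d_gc = 7855.9 km
Rhumb line: Δψ = +1.6494, q = Δφ/Δψ = 0.5471, d_rh = R√(Δφ²+q²Δλ²) = 8668.2 km
Excess = 8668.2 − 7855.9 = 812.3 ≈ 812 km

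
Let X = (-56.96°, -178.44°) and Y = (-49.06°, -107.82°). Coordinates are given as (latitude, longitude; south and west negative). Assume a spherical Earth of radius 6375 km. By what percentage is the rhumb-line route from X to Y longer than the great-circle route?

Great circle: σ = 0.7200 rad → d_gc = Rσ = 4590.1 km
Rhumb: Δφ = +0.1379, Δλ = +1.2326, Δψ = +0.2300, q = Δφ/Δψ = 0.5995 → d_rh = R√(Δφ²+q²Δλ²) = 4792.0 km
Excess = (4792.0 − 4590.1) / 4590.1 = 201.9 / 4590.1 = 4.40% ≈ 4.4%

4.4%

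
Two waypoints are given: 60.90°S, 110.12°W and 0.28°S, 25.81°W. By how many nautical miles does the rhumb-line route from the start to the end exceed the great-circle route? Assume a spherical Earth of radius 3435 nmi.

174 nmi

Great circle: cos σ = sin φ₁ sin φ₂ + cos φ₁ cos φ₂ cos Δλ,  σ = 1.5183 rad → d_gc = 5215.3 nmi
Rhumb line: Δψ = +1.3439, q = Δφ/Δψ = 0.7873, d_rh = R√(Δφ²+q²Δλ²) = 5389.1 nmi
Excess = 5389.1 − 5215.3 = 173.8 ≈ 174 nmi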